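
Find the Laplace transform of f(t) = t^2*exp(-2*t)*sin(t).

L{sin(t)} = 1/(s^2 + 1).
Multiplying by e^(-2t) shifts s → s + 2, so L{exp(-2*t)*sin(t)} = 1/((s + 2)^2 + 1).
Then apply L{t^2·g(t)} = (-1)^2 d^2/ds^2[G(s)] with G(s) = 1/((s + 2)^2 + 1):
differentiating 2 times and applying the sign gives 2*(3*s^2 + 12*s + 11)/(s^2 + 4*s + 5)^3.

2*(3*s^2 + 12*s + 11)/(s^2 + 4*s + 5)^3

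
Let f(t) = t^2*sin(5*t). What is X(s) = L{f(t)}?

L{sin(5t)} = 5/(s^2 + 25).
Then apply L{t^2·g(t)} = (-1)^2 d^2/ds^2[G(s)] with G(s) = 5/(s^2 + 25):
differentiating 2 times and applying the sign gives 10*(3*s^2 - 25)/(s^2 + 25)^3.

X(s) = 10*(3*s^2 - 25)/(s^2 + 25)^3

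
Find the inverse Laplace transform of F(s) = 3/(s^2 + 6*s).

exp(-3*t)*sinh(3*t)

Rewrite the denominator: s^2 + 6*s = (s + 3)^2 - 9.
The form in (s + 3) signals a first-shifting-theorem factor e^(-3t).
Since L{sinh(3t)} = 3/(s^2 - 9), the inverse is exp(-3*t)*sinh(3*t).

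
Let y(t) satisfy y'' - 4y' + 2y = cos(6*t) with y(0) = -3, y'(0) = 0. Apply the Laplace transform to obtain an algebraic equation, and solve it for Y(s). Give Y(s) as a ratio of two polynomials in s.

Y(s) = (-3*s^3 + 12*s^2 - 107*s + 432)/(s^4 - 4*s^3 + 38*s^2 - 144*s + 72)

Laplace-transform each side.
With L{y''} = s^2 Y - s·y(0) - y'(0) and L{y'} = sY - y(0), with y(0) = -3, y'(0) = 0: the LHS transforms to (s^2 - 4*s + 2)Y - (-3*s + 12).
The right side is L{cos(6*t)} = s/(s^2 + 36).
So (s^2 - 4*s + 2)Y = s/(s^2 + 36) + (-3*s + 12).
Divide through and combine into a single rational function.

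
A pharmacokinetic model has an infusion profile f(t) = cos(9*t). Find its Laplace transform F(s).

F(s) = s/(s^2 + 81)

L{cos(9t)} = s/(s^2 + 81).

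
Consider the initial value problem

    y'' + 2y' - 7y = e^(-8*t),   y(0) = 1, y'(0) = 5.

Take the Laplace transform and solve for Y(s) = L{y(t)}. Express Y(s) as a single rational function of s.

Y(s) = (s^2 + 15*s + 57)/(s^3 + 10*s^2 + 9*s - 56)

Transform both sides with L{·}.
With L{y''} = s^2 Y - s·y(0) - y'(0) and L{y'} = sY - y(0), with y(0) = 1, y'(0) = 5: the LHS transforms to (s^2 + 2*s - 7)Y - (s + 7).
The right side is L{e^(-8*t)} = 1/(s + 8).
So (s^2 + 2*s - 7)Y = 1/(s + 8) + (s + 7).
Solve for Y(s) and write it as one ratio of polynomials.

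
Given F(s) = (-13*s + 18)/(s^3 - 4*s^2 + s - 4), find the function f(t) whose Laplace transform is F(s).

f(t) = -2*exp(4*t) - 5*sin(t) + 2*cos(t)

Factor the denominator: s^3 - 4*s^2 + s - 4 = (s - 4)*(s^2 + 1).
Partial fraction decomposition gives [-2/(s - 4)] + [2*s/(s^2 + 1)] + [-5/(s^2 + 1)].
Invert each term: -2/(s - 4) ↔ -2e^(4t); 2·s/(s^2 + 1) ↔ 2cos(t); -5·1/(s^2 + 1) ↔ -5sin(t).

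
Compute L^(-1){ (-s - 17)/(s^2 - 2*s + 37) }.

Complete the square in the denominator: s^2 - 2*s + 37 = (s - 1)^2 + 6^2.
Split the numerator to match: -s - 17 = -1·(s - 1) - 3·6.
Invert each term: -1·(s - 1)/((s - 1)^2 + 36) ↔ -e^(t)cos(6t); -3·6/((s - 1)^2 + 36) ↔ -3e^(t)sin(6t).

-3*exp(t)*sin(6*t) - exp(t)*cos(6*t)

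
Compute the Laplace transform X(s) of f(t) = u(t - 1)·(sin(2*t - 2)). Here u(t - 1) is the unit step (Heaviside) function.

By the second shifting theorem, L{u(t - c)·g(t - c)} = e^(-cs)·G(s) with c = 1 and G(s) = L{g(t)}.
L{sin(2t)} = 2/(s^2 + 4).

X(s) = 2*exp(-s)/(s^2 + 4)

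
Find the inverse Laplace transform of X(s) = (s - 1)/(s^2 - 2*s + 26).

Rewrite the denominator: s^2 - 2*s + 26 = (s - 1)^2 + 25.
The form in (s - 1) signals a first-shifting-theorem factor e^(t).
Since L{cos(5t)} = s/(s^2 + 25), the inverse is e^(t)*cos(5*t).

exp(t)*cos(5*t)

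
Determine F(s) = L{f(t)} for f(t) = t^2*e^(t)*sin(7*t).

L{sin(7t)} = 7/(s^2 + 49).
Multiplying by e^(t) shifts s → s - 1, so L{e^(t)*sin(7*t)} = 7/((s - 1)^2 + 49).
Then apply L{t^2·g(t)} = (-1)^2 d^2/ds^2[G(s)] with G(s) = 7/((s - 1)^2 + 49):
differentiating 2 times and applying the sign gives 14*(3*s^2 - 6*s - 46)/(s^2 - 2*s + 50)^3.

F(s) = 14*(3*s^2 - 6*s - 46)/(s^2 - 2*s + 50)^3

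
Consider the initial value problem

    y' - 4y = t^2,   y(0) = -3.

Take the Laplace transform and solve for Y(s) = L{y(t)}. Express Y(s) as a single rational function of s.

Y(s) = (-3*s^3 + 2)/(s^4 - 4*s^3)

Transform both sides with L{·}.
Using L{y'} = sY - y(0) = sY - (-3), the left side becomes (s - 4)Y - (-3).
The right side is L{t^2} = 2/s^3.
So (s - 4)Y = 2/s^3 + (-3).
Solve for Y(s) and write it as one ratio of polynomials.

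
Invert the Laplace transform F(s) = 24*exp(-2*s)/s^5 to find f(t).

f(t) = Heaviside(t - 2)*((t - 2)^4)

The factor e^(-2s) signals a time shift by c = 2 (second shifting theorem).
L{t^4} = 4!/s^5 = 24/s^5, so L^-1{24/s^5} = t^4.
Hence the inverse is u(t - 2) times that function evaluated at t - 2.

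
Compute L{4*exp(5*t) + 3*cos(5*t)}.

3*s/(s^2 + 25) + 4/(s - 5)

Apply the Laplace transform termwise.
(3)·[L{cos(5t)} = s/(s^2 + 25)]; (4)·[L{e^(5t)} = 1/(s - 5)].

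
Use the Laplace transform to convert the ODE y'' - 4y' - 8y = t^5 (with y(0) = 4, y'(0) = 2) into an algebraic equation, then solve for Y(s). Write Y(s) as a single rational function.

Y(s) = (4*s^7 - 14*s^6 + 120)/(s^8 - 4*s^7 - 8*s^6)

Transform both sides with L{·}.
Using L{y''} = s^2 Y - s·y(0) - y'(0) and L{y'} = sY - y(0), with y(0) = 4, y'(0) = 2, the left side becomes (s^2 - 4*s - 8)Y - (4*s - 14).
The right side is L{t^5} = 120/s^6.
So (s^2 - 4*s - 8)Y = 120/s^6 + (4*s - 14).
Divide through and combine into a single rational function.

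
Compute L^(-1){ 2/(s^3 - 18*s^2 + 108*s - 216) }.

Rewrite the denominator: s^3 - 18*s^2 + 108*s - 216 = (s - 6)^3.
The form in (s - 6) signals a first-shifting-theorem factor e^(6t).
Since L{t^2} = 2!/s^3 = 2/s^3, the inverse is t^2*exp(6*t).

t^2*exp(6*t)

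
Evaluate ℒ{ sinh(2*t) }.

2/(s^2 - 4)

L{sinh(2t)} = 2/(s^2 - 4).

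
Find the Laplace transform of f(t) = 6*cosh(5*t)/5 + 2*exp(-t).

Apply the Laplace transform termwise.
(2)·[L{e^(-t)} = 1/(s + 1)]; (6/5)·[L{cosh(5t)} = s/(s^2 - 25)].

6*s/(5*(s^2 - 25)) + 2/(s + 1)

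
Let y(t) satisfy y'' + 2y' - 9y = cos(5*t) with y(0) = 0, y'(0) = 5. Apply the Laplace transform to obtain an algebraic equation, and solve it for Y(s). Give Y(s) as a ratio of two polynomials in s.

Y(s) = (5*s^2 + s + 125)/(s^4 + 2*s^3 + 16*s^2 + 50*s - 225)

Laplace-transform each side.
With L{y''} = s^2 Y - s·y(0) - y'(0) and L{y'} = sY - y(0), with y(0) = 0, y'(0) = 5: the LHS transforms to (s^2 + 2*s - 9)Y - (5).
The right side is L{cos(5*t)} = s/(s^2 + 25).
So (s^2 + 2*s - 9)Y = s/(s^2 + 25) + (5).
Isolate Y and clear denominators.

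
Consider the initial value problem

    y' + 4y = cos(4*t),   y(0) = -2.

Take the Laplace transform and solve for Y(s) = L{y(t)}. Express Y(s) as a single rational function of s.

Y(s) = (-2*s^2 + s - 32)/(s^3 + 4*s^2 + 16*s + 64)

Take the Laplace transform of both sides.
Using L{y'} = sY - y(0) = sY - (-2), the left side becomes (s + 4)Y - (-2).
The right side is L{cos(4*t)} = s/(s^2 + 16).
So (s + 4)Y = s/(s^2 + 16) + (-2).
Isolate Y and clear denominators.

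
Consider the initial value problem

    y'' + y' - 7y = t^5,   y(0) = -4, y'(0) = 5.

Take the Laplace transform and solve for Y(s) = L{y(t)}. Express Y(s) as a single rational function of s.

Y(s) = (-4*s^7 + s^6 + 120)/(s^8 + s^7 - 7*s^6)

Take the Laplace transform of both sides.
With L{y''} = s^2 Y - s·y(0) - y'(0) and L{y'} = sY - y(0), with y(0) = -4, y'(0) = 5: the LHS transforms to (s^2 + s - 7)Y - (-4*s + 1).
The right side is L{t^5} = 120/s^6.
So (s^2 + s - 7)Y = 120/s^6 + (-4*s + 1).
Solve for Y(s) and write it as one ratio of polynomials.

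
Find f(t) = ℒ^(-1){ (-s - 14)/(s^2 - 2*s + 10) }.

Complete the square in the denominator: s^2 - 2*s + 10 = (s - 1)^2 + 3^2.
Split the numerator to match: -s - 14 = -1·(s - 1) - 5·3.
Invert each term: -1·(s - 1)/((s - 1)^2 + 9) ↔ -e^(t)cos(3t); -5·3/((s - 1)^2 + 9) ↔ -5e^(t)sin(3t).

f(t) = -5*exp(t)*sin(3*t) - exp(t)*cos(3*t)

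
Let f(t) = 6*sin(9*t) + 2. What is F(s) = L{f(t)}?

Apply the Laplace transform termwise.
(6)·[L{sin(9t)} = 9/(s^2 + 81)]; L{2} = 2/s.

F(s) = 54/(s^2 + 81) + 2/s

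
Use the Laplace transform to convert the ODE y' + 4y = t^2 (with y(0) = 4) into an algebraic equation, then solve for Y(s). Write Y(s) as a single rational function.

Apply the Laplace transform to the equation.
Using L{y'} = sY - y(0) = sY - 4, the left side becomes (s + 4)Y - (4).
The right side is L{t^2} = 2/s^3.
So (s + 4)Y = 2/s^3 + (4).
Isolate Y and clear denominators.

Y(s) = (4*s^3 + 2)/(s^4 + 4*s^3)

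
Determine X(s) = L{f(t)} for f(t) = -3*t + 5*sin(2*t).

By linearity of the Laplace transform, transform each term separately.
(-3)·[L{t} = 1!/s^2 = 1/s^2]; (5)·[L{sin(2t)} = 2/(s^2 + 4)].

X(s) = 10/(s^2 + 4) - 3/s^2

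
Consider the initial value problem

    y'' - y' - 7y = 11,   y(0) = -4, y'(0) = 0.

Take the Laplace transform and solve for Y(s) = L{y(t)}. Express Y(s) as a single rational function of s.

Laplace-transform each side.
Using L{y''} = s^2 Y - s·y(0) - y'(0) and L{y'} = sY - y(0), with y(0) = -4, y'(0) = 0, the left side becomes (s^2 - s - 7)Y - (-4*s + 4).
The right side is L{11} = 11/s.
So (s^2 - s - 7)Y = 11/s + (-4*s + 4).
Isolate Y and clear denominators.

Y(s) = (-4*s^2 + 4*s + 11)/(s^3 - s^2 - 7*s)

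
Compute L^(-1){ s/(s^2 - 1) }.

Since L{cosh(t)} = s/(s^2 - 1), the inverse is cosh(t).

cosh(t)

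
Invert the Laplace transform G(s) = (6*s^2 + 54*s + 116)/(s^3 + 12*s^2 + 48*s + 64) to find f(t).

f(t) = -2*t^2*exp(-4*t) + 6*t*exp(-4*t) + 6*exp(-4*t)

Factor the denominator: s^3 + 12*s^2 + 48*s + 64 = (s + 4)^3.
Partial fraction decomposition gives [6/(s + 4)] + [6/(s + 4)^2] + [-4/(s + 4)^3].
Invert each term: 6/(s + 4) ↔ 6e^(-4t); 6/(s + 4)^2 ↔ 6t·e^(-4t); -4/(s + 4)^3 ↔ (-2)t^2·e^(-4t).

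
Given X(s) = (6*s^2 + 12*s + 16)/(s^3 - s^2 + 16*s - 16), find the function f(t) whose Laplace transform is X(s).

Factor the denominator: s^3 - s^2 + 16*s - 16 = (s - 1)*(s^2 + 16).
Partial fraction decomposition gives [2/(s - 1)] + [4*s/(s^2 + 16)] + [16/(s^2 + 16)].
Invert each term: 2/(s - 1) ↔ 2e^(t); 4·s/(s^2 + 16) ↔ 4cos(4t); 4·4/(s^2 + 16) ↔ 4sin(4t).

f(t) = 2*exp(t) + 4*sin(4*t) + 4*cos(4*t)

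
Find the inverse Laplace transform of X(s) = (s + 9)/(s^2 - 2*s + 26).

2*exp(t)*sin(5*t) + exp(t)*cos(5*t)

Complete the square in the denominator: s^2 - 2*s + 26 = (s - 1)^2 + 5^2.
Split the numerator to match: s + 9 = 1·(s - 1) + 2·5.
Invert each term: 1·(s - 1)/((s - 1)^2 + 25) ↔ e^(t)cos(5t); 2·5/((s - 1)^2 + 25) ↔ 2e^(t)sin(5t).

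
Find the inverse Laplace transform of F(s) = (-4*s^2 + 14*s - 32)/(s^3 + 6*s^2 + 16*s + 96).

Factor the denominator: s^3 + 6*s^2 + 16*s + 96 = (s + 6)*(s^2 + 16).
Partial fraction decomposition gives [-5/(s + 6)] + [s/(s^2 + 16)] + [8/(s^2 + 16)].
Invert each term: -5/(s + 6) ↔ -5e^(-6t); 1·s/(s^2 + 16) ↔ cos(4t); 2·4/(s^2 + 16) ↔ 2sin(4t).

2*sin(4*t) + cos(4*t) - 5*exp(-6*t)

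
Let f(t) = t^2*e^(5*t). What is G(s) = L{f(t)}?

L{e^(5t)} = 1/(s - 5).
Then apply L{t^2·g(t)} = (-1)^2 d^2/ds^2[H(s)] with H(s) = 1/(s - 5):
differentiating 2 times and applying the sign gives 2/(s - 5)^3.

G(s) = 2/(s - 5)^3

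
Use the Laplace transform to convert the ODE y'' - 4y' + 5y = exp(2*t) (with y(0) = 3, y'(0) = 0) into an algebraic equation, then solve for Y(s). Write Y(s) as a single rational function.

Y(s) = (3*s^2 - 18*s + 25)/(s^3 - 6*s^2 + 13*s - 10)

Laplace-transform each side.
With L{y''} = s^2 Y - s·y(0) - y'(0) and L{y'} = sY - y(0), with y(0) = 3, y'(0) = 0: the LHS transforms to (s^2 - 4*s + 5)Y - (3*s - 12).
The right side is L{exp(2*t)} = 1/(s - 2).
So (s^2 - 4*s + 5)Y = 1/(s - 2) + (3*s - 12).
Divide through and combine into a single rational function.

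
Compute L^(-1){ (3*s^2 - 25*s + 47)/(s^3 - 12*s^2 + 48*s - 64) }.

Factor the denominator: s^3 - 12*s^2 + 48*s - 64 = (s - 4)^3.
Partial fraction decomposition gives [3/(s - 4)] + [-1/(s - 4)^2] + [-5/(s - 4)^3].
Invert each term: 3/(s - 4) ↔ 3e^(4t); -1/(s - 4)^2 ↔ -t·e^(4t); -5/(s - 4)^3 ↔ (-5/2)t^2·e^(4t).

-5*t^2*exp(4*t)/2 - t*exp(4*t) + 3*exp(4*t)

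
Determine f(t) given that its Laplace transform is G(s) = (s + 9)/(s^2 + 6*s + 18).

Complete the square in the denominator: s^2 + 6*s + 18 = (s + 3)^2 + 3^2.
Split the numerator to match: s + 9 = 1·(s + 3) + 2·3.
Invert each term: 1·(s + 3)/((s + 3)^2 + 9) ↔ e^(-3t)cos(3t); 2·3/((s + 3)^2 + 9) ↔ 2e^(-3t)sin(3t).

f(t) = 2*exp(-3*t)*sin(3*t) + exp(-3*t)*cos(3*t)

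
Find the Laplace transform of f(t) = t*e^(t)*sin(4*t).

8*(s - 1)/(s^2 - 2*s + 17)^2

L{sin(4t)} = 4/(s^2 + 16).
Multiplying by e^(t) shifts s → s - 1, so L{e^(t)*sin(4*t)} = 4/((s - 1)^2 + 16).
Then apply L{t·g(t)} = -d/ds[H(s)] with H(s) = 4/((s - 1)^2 + 16):
differentiating 1 time and applying the sign gives 8*(s - 1)/(s^2 - 2*s + 17)^2.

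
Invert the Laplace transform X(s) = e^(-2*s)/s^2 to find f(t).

f(t) = Heaviside(t - 2)*(t - 2)

The factor e^(-2s) signals a time shift by c = 2 (second shifting theorem).
L{t} = 1!/s^2 = 1/s^2, so L^-1{s^(-2)} = t.
Hence the inverse is u(t - 2) times that function evaluated at t - 2.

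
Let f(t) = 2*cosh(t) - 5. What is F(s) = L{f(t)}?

Apply the Laplace transform termwise.
(2)·[L{cosh(t)} = s/(s^2 - 1)]; L{-5} = -5/s.

F(s) = 2*s/(s^2 - 1) - 5/s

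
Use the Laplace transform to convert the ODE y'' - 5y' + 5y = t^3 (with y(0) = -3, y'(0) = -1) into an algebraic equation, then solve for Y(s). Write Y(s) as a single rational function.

Apply the Laplace transform to the equation.
Using L{y''} = s^2 Y - s·y(0) - y'(0) and L{y'} = sY - y(0), with y(0) = -3, y'(0) = -1, the left side becomes (s^2 - 5*s + 5)Y - (-3*s + 14).
The right side is L{t^3} = 6/s^4.
So (s^2 - 5*s + 5)Y = 6/s^4 + (-3*s + 14).
Divide through and combine into a single rational function.

Y(s) = (-3*s^5 + 14*s^4 + 6)/(s^6 - 5*s^5 + 5*s^4)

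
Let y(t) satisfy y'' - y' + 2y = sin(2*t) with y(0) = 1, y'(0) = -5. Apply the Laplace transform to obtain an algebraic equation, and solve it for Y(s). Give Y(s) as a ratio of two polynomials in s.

Transform both sides with L{·}.
With L{y''} = s^2 Y - s·y(0) - y'(0) and L{y'} = sY - y(0), with y(0) = 1, y'(0) = -5: the LHS transforms to (s^2 - s + 2)Y - (s - 6).
The right side is L{sin(2*t)} = 2/(s^2 + 4).
So (s^2 - s + 2)Y = 2/(s^2 + 4) + (s - 6).
Solve for Y(s) and write it as one ratio of polynomials.

Y(s) = (s^3 - 6*s^2 + 4*s - 22)/(s^4 - s^3 + 6*s^2 - 4*s + 8)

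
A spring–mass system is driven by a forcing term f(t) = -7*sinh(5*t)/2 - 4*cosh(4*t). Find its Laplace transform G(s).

The transform is linear, so treat each term independently.
(-7/2)·[L{sinh(5t)} = 5/(s^2 - 25)]; (-4)·[L{cosh(4t)} = s/(s^2 - 16)].

G(s) = -4*s/(s^2 - 16) - 35/(2*(s^2 - 25))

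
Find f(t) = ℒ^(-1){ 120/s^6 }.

Since L{t^5} = 5!/s^6 = 120/s^6, the inverse is t^5.

f(t) = t^5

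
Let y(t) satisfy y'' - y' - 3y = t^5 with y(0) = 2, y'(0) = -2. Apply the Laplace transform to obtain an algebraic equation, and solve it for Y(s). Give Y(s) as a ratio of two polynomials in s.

Take the Laplace transform of both sides.
Using L{y''} = s^2 Y - s·y(0) - y'(0) and L{y'} = sY - y(0), with y(0) = 2, y'(0) = -2, the left side becomes (s^2 - s - 3)Y - (2*s - 4).
The right side is L{t^5} = 120/s^6.
So (s^2 - s - 3)Y = 120/s^6 + (2*s - 4).
Isolate Y and clear denominators.

Y(s) = (2*s^7 - 4*s^6 + 120)/(s^8 - s^7 - 3*s^6)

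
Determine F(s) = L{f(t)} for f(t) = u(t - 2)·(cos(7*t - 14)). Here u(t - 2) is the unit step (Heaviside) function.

By the second shifting theorem, L{u(t - c)·g(t - c)} = e^(-cs)·G(s) with c = 2 and G(s) = L{g(t)}.
L{cos(7t)} = s/(s^2 + 49).

F(s) = s*exp(-2*s)/(s^2 + 49)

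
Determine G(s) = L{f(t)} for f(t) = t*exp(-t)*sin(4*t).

G(s) = 8*(s + 1)/(s^2 + 2*s + 17)^2

L{sin(4t)} = 4/(s^2 + 16).
Multiplying by e^(-t) shifts s → s + 1, so L{exp(-t)*sin(4*t)} = 4/((s + 1)^2 + 16).
Then apply L{t·g(t)} = -d/ds[H(s)] with H(s) = 4/((s + 1)^2 + 16):
differentiating 1 time and applying the sign gives 8*(s + 1)/(s^2 + 2*s + 17)^2.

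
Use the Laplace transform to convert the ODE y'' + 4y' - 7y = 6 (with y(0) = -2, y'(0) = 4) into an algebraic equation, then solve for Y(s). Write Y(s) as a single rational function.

Y(s) = (-2*s^2 - 4*s + 6)/(s^3 + 4*s^2 - 7*s)

Laplace-transform each side.
With L{y''} = s^2 Y - s·y(0) - y'(0) and L{y'} = sY - y(0), with y(0) = -2, y'(0) = 4: the LHS transforms to (s^2 + 4*s - 7)Y - (-2*s - 4).
The right side is L{6} = 6/s.
So (s^2 + 4*s - 7)Y = 6/s + (-2*s - 4).
Isolate Y and clear denominators.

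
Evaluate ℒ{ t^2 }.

2/s^3

L{t^2} = 2!/s^3 = 2/s^3.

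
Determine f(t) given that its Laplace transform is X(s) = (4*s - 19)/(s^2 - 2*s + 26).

Complete the square in the denominator: s^2 - 2*s + 26 = (s - 1)^2 + 5^2.
Split the numerator to match: 4*s - 19 = 4·(s - 1) - 3·5.
Invert each term: 4·(s - 1)/((s - 1)^2 + 25) ↔ 4e^(t)cos(5t); -3·5/((s - 1)^2 + 25) ↔ -3e^(t)sin(5t).

f(t) = -3*exp(t)*sin(5*t) + 4*exp(t)*cos(5*t)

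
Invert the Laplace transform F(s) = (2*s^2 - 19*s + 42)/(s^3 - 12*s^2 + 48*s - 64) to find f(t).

Factor the denominator: s^3 - 12*s^2 + 48*s - 64 = (s - 4)^3.
Partial fraction decomposition gives [2/(s - 4)] + [-3/(s - 4)^2] + [-2/(s - 4)^3].
Invert each term: 2/(s - 4) ↔ 2e^(4t); -3/(s - 4)^2 ↔ -3t·e^(4t); -2/(s - 4)^3 ↔ (-1)t^2·e^(4t).

f(t) = -t^2*exp(4*t) - 3*t*exp(4*t) + 2*exp(4*t)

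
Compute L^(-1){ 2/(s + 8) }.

2*exp(-8*t)

Since L{e^(-8t)} = 1/(s + 8), the inverse is e^(-8*t), scaled by 2.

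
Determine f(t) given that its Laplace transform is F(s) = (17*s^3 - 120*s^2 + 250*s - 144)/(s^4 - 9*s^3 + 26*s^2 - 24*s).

f(t) = 3*exp(4*t) + 5*exp(3*t) + 3*exp(2*t) + 6

Factor the denominator: s^4 - 9*s^3 + 26*s^2 - 24*s = s*(s - 4)*(s - 3)*(s - 2).
Partial fraction decomposition gives [5/(s - 3)] + [3/(s - 2)] + [6/s] + [3/(s - 4)].
Invert each term: 5/(s - 3) ↔ 5e^(3t); 3/(s - 2) ↔ 3e^(2t); 6/(s - 0) ↔ 6e^(0t); 3/(s - 4) ↔ 3e^(4t).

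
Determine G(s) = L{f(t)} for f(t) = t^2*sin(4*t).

L{sin(4t)} = 4/(s^2 + 16).
Then apply L{t^2·g(t)} = (-1)^2 d^2/ds^2[H(s)] with H(s) = 4/(s^2 + 16):
differentiating 2 times and applying the sign gives 8*(3*s^2 - 16)/(s^2 + 16)^3.

G(s) = 8*(3*s^2 - 16)/(s^2 + 16)^3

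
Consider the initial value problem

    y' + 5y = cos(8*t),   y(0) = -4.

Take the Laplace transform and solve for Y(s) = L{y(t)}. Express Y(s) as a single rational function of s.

Y(s) = (-4*s^2 + s - 256)/(s^3 + 5*s^2 + 64*s + 320)

Take the Laplace transform of both sides.
Using L{y'} = sY - y(0) = sY - (-4), the left side becomes (s + 5)Y - (-4).
The right side is L{cos(8*t)} = s/(s^2 + 64).
So (s + 5)Y = s/(s^2 + 64) + (-4).
Solve for Y(s) and write it as one ratio of polynomials.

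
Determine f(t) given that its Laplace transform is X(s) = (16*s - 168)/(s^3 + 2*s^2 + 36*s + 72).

f(t) = sin(6*t) + 5*cos(6*t) - 5*exp(-2*t)

Factor the denominator: s^3 + 2*s^2 + 36*s + 72 = (s + 2)*(s^2 + 36).
Partial fraction decomposition gives [-5/(s + 2)] + [5*s/(s^2 + 36)] + [6/(s^2 + 36)].
Invert each term: -5/(s + 2) ↔ -5e^(-2t); 5·s/(s^2 + 36) ↔ 5cos(6t); 1·6/(s^2 + 36) ↔ sin(6t).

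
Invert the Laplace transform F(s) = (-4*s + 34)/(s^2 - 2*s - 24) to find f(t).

f(t) = exp(6*t) - 5*exp(-4*t)

Factor the denominator: s^2 - 2*s - 24 = (s - 6)*(s + 4).
Partial fraction decomposition gives [1/(s - 6)] + [-5/(s + 4)].
Invert each term: 1/(s - 6) ↔ e^(6t); -5/(s + 4) ↔ -5e^(-4t).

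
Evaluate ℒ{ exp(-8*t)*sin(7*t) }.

L{sin(7t)} = 7/(s^2 + 49).
By the first shifting theorem, multiplying by e^(-8t) replaces s with s + 8.

7/((s + 8)^2 + 49)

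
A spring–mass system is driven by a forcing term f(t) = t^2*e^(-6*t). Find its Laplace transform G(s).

L{e^(-6t)} = 1/(s + 6).
Then apply L{t^2·g(t)} = (-1)^2 d^2/ds^2[H(s)] with H(s) = 1/(s + 6):
differentiating 2 times and applying the sign gives 2/(s + 6)^3.

G(s) = 2/(s + 6)^3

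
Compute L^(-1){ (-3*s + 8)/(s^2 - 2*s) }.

Factor the denominator: s^2 - 2*s = s*(s - 2).
Partial fraction decomposition gives [1/(s - 2)] + [-4/s].
Invert each term: 1/(s - 2) ↔ e^(2t); -4/(s - 0) ↔ -4e^(0t).

exp(2*t) - 4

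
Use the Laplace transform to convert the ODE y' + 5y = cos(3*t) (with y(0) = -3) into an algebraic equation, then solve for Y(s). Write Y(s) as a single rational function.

Laplace-transform each side.
With L{y'} = sY - y(0) = sY - (-3): the LHS transforms to (s + 5)Y - (-3).
The right side is L{cos(3*t)} = s/(s^2 + 9).
So (s + 5)Y = s/(s^2 + 9) + (-3).
Divide through and combine into a single rational function.

Y(s) = (-3*s^2 + s - 27)/(s^3 + 5*s^2 + 9*s + 45)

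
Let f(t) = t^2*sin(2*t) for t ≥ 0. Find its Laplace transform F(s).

F(s) = 4*(3*s^2 - 4)/(s^2 + 4)^3

L{sin(2t)} = 2/(s^2 + 4).
Then apply L{t^2·g(t)} = (-1)^2 d^2/ds^2[G(s)] with G(s) = 2/(s^2 + 4):
differentiating 2 times and applying the sign gives 4*(3*s^2 - 4)/(s^2 + 4)^3.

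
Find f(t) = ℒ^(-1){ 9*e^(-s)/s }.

f(t) = Heaviside(t - 1)*(9)

The factor e^(-s) signals a time shift by c = 1 (second shifting theorem).
L{9} = 9/s, so L^-1{9/s} = 9.
Hence the inverse is u(t - 1) times that function evaluated at t - 1.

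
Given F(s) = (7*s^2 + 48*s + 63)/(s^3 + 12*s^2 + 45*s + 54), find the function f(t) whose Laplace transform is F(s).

Factor the denominator: s^3 + 12*s^2 + 45*s + 54 = (s + 3)^2*(s + 6).
Partial fraction decomposition gives [4/(s + 3)] + [-6/(s + 3)^2] + [3/(s + 6)].
Invert each term: 4/(s + 3) ↔ 4e^(-3t); -6/(s + 3)^2 ↔ -6t·e^(-3t); 3/(s + 6) ↔ 3e^(-6t).

f(t) = -6*t*exp(-3*t) + 4*exp(-3*t) + 3*exp(-6*t)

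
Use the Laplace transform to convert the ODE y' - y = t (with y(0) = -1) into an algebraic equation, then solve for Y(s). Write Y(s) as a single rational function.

Y(s) = (-s - 1)/s^2

Take the Laplace transform of both sides.
With L{y'} = sY - y(0) = sY - (-1): the LHS transforms to (s - 1)Y - (-1).
The right side is L{t} = s^(-2).
So (s - 1)Y = s^(-2) + (-1).
Divide through and combine into a single rational function.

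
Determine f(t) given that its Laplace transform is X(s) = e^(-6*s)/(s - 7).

The factor e^(-6s) signals a time shift by c = 6 (second shifting theorem).
L{e^(7t)} = 1/(s - 7), so L^-1{1/(s - 7)} = e^(7*t).
Hence the inverse is u(t - 6) times that function evaluated at t - 6.

f(t) = Heaviside(t - 6)*(exp(7*t - 42))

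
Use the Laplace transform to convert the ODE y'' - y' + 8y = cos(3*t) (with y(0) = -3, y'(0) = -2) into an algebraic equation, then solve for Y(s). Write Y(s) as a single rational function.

Y(s) = (-3*s^3 + s^2 - 26*s + 9)/(s^4 - s^3 + 17*s^2 - 9*s + 72)

Take the Laplace transform of both sides.
With L{y''} = s^2 Y - s·y(0) - y'(0) and L{y'} = sY - y(0), with y(0) = -3, y'(0) = -2: the LHS transforms to (s^2 - s + 8)Y - (-3*s + 1).
The right side is L{cos(3*t)} = s/(s^2 + 9).
So (s^2 - s + 8)Y = s/(s^2 + 9) + (-3*s + 1).
Divide through and combine into a single rational function.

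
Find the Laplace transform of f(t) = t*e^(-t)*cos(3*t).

(s - 2)*(s + 4)/(s^2 + 2*s + 10)^2

L{cos(3t)} = s/(s^2 + 9).
Multiplying by e^(-t) shifts s → s + 1, so L{e^(-t)*cos(3*t)} = (s + 1)/((s + 1)^2 + 9).
Then apply L{t·g(t)} = -d/ds[G(s)] with G(s) = (s + 1)/((s + 1)^2 + 9):
differentiating 1 time and applying the sign gives (s - 2)*(s + 4)/(s^2 + 2*s + 10)^2.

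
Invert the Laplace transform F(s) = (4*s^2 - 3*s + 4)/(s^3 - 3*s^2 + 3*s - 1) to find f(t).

f(t) = 5*t^2*exp(t)/2 + 5*t*exp(t) + 4*exp(t)

Factor the denominator: s^3 - 3*s^2 + 3*s - 1 = (s - 1)^3.
Partial fraction decomposition gives [4/(s - 1)] + [5/(s - 1)^2] + [5/(s - 1)^3].
Invert each term: 4/(s - 1) ↔ 4e^(t); 5/(s - 1)^2 ↔ 5t·e^(t); 5/(s - 1)^3 ↔ (5/2)t^2·e^(t).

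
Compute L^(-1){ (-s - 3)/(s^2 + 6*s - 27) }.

-exp(-3*t)*cosh(6*t)

Rewrite the denominator: s^2 + 6*s - 27 = (s + 3)^2 - 36.
The form in (s + 3) signals a first-shifting-theorem factor e^(-3t).
Since L{cosh(6t)} = s/(s^2 - 36), the inverse is exp(-3*t)*cosh(6*t), scaled by -1.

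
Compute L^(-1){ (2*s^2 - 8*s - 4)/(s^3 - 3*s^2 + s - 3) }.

Factor the denominator: s^3 - 3*s^2 + s - 3 = (s - 3)*(s^2 + 1).
Partial fraction decomposition gives [-1/(s - 3)] + [3*s/(s^2 + 1)] + [1/(s^2 + 1)].
Invert each term: -1/(s - 3) ↔ -e^(3t); 3·s/(s^2 + 1) ↔ 3cos(t); 1·1/(s^2 + 1) ↔ sin(t).

-exp(3*t) + sin(t) + 3*cos(t)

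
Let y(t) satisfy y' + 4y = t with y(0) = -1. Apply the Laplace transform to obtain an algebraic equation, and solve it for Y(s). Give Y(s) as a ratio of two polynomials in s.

Laplace-transform each side.
Using L{y'} = sY - y(0) = sY - (-1), the left side becomes (s + 4)Y - (-1).
The right side is L{t} = s^(-2).
So (s + 4)Y = s^(-2) + (-1).
Solve for Y(s) and write it as one ratio of polynomials.

Y(s) = (-s^2 + 1)/(s^3 + 4*s^2)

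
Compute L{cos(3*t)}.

s/(s^2 + 9)

L{cos(3t)} = s/(s^2 + 9).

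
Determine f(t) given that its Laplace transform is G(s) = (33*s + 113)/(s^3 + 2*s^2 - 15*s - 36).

f(t) = -2*t*exp(-3*t) + 5*exp(4*t) - 5*exp(-3*t)

Factor the denominator: s^3 + 2*s^2 - 15*s - 36 = (s - 4)*(s + 3)^2.
Partial fraction decomposition gives [-5/(s + 3)] + [-2/(s + 3)^2] + [5/(s - 4)].
Invert each term: -5/(s + 3) ↔ -5e^(-3t); -2/(s + 3)^2 ↔ -2t·e^(-3t); 5/(s - 4) ↔ 5e^(4t).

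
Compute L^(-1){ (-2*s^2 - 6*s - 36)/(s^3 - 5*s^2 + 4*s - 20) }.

Factor the denominator: s^3 - 5*s^2 + 4*s - 20 = (s - 5)*(s^2 + 4).
Partial fraction decomposition gives [-4/(s - 5)] + [2*s/(s^2 + 4)] + [4/(s^2 + 4)].
Invert each term: -4/(s - 5) ↔ -4e^(5t); 2·s/(s^2 + 4) ↔ 2cos(2t); 2·2/(s^2 + 4) ↔ 2sin(2t).

-4*exp(5*t) + 2*sin(2*t) + 2*cos(2*t)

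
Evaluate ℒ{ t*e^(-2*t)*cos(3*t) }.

L{cos(3t)} = s/(s^2 + 9).
Multiplying by e^(-2t) shifts s → s + 2, so L{e^(-2*t)*cos(3*t)} = (s + 2)/((s + 2)^2 + 9).
Then apply L{t·g(t)} = -d/ds[G(s)] with G(s) = (s + 2)/((s + 2)^2 + 9):
differentiating 1 time and applying the sign gives (s - 1)*(s + 5)/(s^2 + 4*s + 13)^2.

(s - 1)*(s + 5)/(s^2 + 4*s + 13)^2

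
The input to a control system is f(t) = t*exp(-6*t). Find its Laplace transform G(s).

L{e^(-6t)} = 1/(s + 6).
Then apply L{t·g(t)} = -d/ds[H(s)] with H(s) = 1/(s + 6):
differentiating 1 time and applying the sign gives (s + 6)^(-2).

G(s) = (s + 6)^(-2)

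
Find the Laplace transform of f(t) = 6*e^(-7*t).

L{6} = 6/s.
By the first shifting theorem, multiplying by e^(-7t) replaces s with s + 7.

6/(s + 7)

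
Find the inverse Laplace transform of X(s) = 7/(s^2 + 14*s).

exp(-7*t)*sinh(7*t)

Rewrite the denominator: s^2 + 14*s = (s + 7)^2 - 49.
The form in (s + 7) signals a first-shifting-theorem factor e^(-7t).
Since L{sinh(7t)} = 7/(s^2 - 49), the inverse is exp(-7*t)*sinh(7*t).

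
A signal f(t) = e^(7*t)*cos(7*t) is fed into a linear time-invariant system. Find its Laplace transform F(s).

F(s) = (s - 7)/((s - 7)^2 + 49)

L{cos(7t)} = s/(s^2 + 49).
By the first shifting theorem, multiplying by e^(7t) replaces s with s - 7.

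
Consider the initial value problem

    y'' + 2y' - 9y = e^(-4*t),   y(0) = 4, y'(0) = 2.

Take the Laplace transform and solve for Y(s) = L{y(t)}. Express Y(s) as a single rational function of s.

Take the Laplace transform of both sides.
Using L{y''} = s^2 Y - s·y(0) - y'(0) and L{y'} = sY - y(0), with y(0) = 4, y'(0) = 2, the left side becomes (s^2 + 2*s - 9)Y - (4*s + 10).
The right side is L{e^(-4*t)} = 1/(s + 4).
So (s^2 + 2*s - 9)Y = 1/(s + 4) + (4*s + 10).
Isolate Y and clear denominators.

Y(s) = (4*s^2 + 26*s + 41)/(s^3 + 6*s^2 - s - 36)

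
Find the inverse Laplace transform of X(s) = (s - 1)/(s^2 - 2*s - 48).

exp(t)*cosh(7*t)

Rewrite the denominator: s^2 - 2*s - 48 = (s - 1)^2 - 49.
The form in (s - 1) signals a first-shifting-theorem factor e^(t).
Since L{cosh(7t)} = s/(s^2 - 49), the inverse is exp(t)*cosh(7*t).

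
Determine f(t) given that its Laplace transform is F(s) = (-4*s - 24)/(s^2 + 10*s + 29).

Complete the square in the denominator: s^2 + 10*s + 29 = (s + 5)^2 + 2^2.
Split the numerator to match: -4*s - 24 = -4·(s + 5) - 2·2.
Invert each term: -4·(s + 5)/((s + 5)^2 + 4) ↔ -4e^(-5t)cos(2t); -2·2/((s + 5)^2 + 4) ↔ -2e^(-5t)sin(2t).

f(t) = -2*exp(-5*t)*sin(2*t) - 4*exp(-5*t)*cos(2*t)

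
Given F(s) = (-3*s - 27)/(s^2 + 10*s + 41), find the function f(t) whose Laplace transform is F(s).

f(t) = -3*exp(-5*t)*sin(4*t) - 3*exp(-5*t)*cos(4*t)

Complete the square in the denominator: s^2 + 10*s + 41 = (s + 5)^2 + 4^2.
Split the numerator to match: -3*s - 27 = -3·(s + 5) - 3·4.
Invert each term: -3·(s + 5)/((s + 5)^2 + 16) ↔ -3e^(-5t)cos(4t); -3·4/((s + 5)^2 + 16) ↔ -3e^(-5t)sin(4t).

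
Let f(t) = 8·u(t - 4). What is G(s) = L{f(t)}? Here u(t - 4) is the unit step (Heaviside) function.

By the second shifting theorem, L{u(t - c)·g(t - c)} = e^(-cs)·H(s) with c = 4 and H(s) = L{g(t)}.
L{8} = 8/s.

G(s) = 8*exp(-4*s)/s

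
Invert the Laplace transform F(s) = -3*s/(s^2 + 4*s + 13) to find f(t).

Complete the square in the denominator: s^2 + 4*s + 13 = (s + 2)^2 + 3^2.
Split the numerator to match: -3*s = -3·(s + 2) + 2·3.
Invert each term: -3·(s + 2)/((s + 2)^2 + 9) ↔ -3e^(-2t)cos(3t); 2·3/((s + 2)^2 + 9) ↔ 2e^(-2t)sin(3t).

f(t) = 2*exp(-2*t)*sin(3*t) - 3*exp(-2*t)*cos(3*t)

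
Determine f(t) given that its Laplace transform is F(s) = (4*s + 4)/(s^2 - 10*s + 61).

Complete the square in the denominator: s^2 - 10*s + 61 = (s - 5)^2 + 6^2.
Split the numerator to match: 4*s + 4 = 4·(s - 5) + 4·6.
Invert each term: 4·(s - 5)/((s - 5)^2 + 36) ↔ 4e^(5t)cos(6t); 4·6/((s - 5)^2 + 36) ↔ 4e^(5t)sin(6t).

f(t) = 4*exp(5*t)*sin(6*t) + 4*exp(5*t)*cos(6*t)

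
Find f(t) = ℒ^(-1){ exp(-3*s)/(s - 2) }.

The factor e^(-3s) signals a time shift by c = 3 (second shifting theorem).
L{e^(2t)} = 1/(s - 2), so L^-1{1/(s - 2)} = exp(2*t).
Hence the inverse is u(t - 3) times that function evaluated at t - 3.

f(t) = Heaviside(t - 3)*(exp(2*t - 6))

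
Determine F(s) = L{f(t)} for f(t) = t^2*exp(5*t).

F(s) = 2/(s - 5)^3

L{e^(5t)} = 1/(s - 5).
Then apply L{t^2·g(t)} = (-1)^2 d^2/ds^2[G(s)] with G(s) = 1/(s - 5):
differentiating 2 times and applying the sign gives 2/(s - 5)^3.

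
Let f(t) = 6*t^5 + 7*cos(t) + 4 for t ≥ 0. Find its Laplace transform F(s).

The transform is linear, so treat each term independently.
(6)·[L{t^5} = 5!/s^6 = 120/s^6]; (7)·[L{cos(t)} = s/(s^2 + 1)]; L{4} = 4/s.

F(s) = 7*s/(s^2 + 1) + 4/s + 720/s^6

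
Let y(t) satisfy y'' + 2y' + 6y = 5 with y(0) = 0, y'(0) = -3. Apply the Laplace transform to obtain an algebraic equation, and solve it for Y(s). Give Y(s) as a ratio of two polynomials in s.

Y(s) = (-3*s + 5)/(s^3 + 2*s^2 + 6*s)

Transform both sides with L{·}.
With L{y''} = s^2 Y - s·y(0) - y'(0) and L{y'} = sY - y(0), with y(0) = 0, y'(0) = -3: the LHS transforms to (s^2 + 2*s + 6)Y - (-3).
The right side is L{5} = 5/s.
So (s^2 + 2*s + 6)Y = 5/s + (-3).
Isolate Y and clear denominators.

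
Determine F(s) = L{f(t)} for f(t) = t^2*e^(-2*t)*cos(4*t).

F(s) = 2*(s + 2)*(s^2 + 4*s - 44)/(s^2 + 4*s + 20)^3

L{cos(4t)} = s/(s^2 + 16).
Multiplying by e^(-2t) shifts s → s + 2, so L{e^(-2*t)*cos(4*t)} = (s + 2)/((s + 2)^2 + 16).
Then apply L{t^2·g(t)} = (-1)^2 d^2/ds^2[G(s)] with G(s) = (s + 2)/((s + 2)^2 + 16):
differentiating 2 times and applying the sign gives 2*(s + 2)*(s^2 + 4*s - 44)/(s^2 + 4*s + 20)^3.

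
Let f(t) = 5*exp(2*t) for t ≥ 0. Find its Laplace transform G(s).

G(s) = 5/(s - 2)

L{5} = 5/s.
By the first shifting theorem, multiplying by e^(2t) replaces s with s - 2.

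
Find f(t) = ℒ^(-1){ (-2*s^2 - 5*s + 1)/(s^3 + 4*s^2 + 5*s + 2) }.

f(t) = 4*t*exp(-t) - 5*exp(-t) + 3*exp(-2*t)

Factor the denominator: s^3 + 4*s^2 + 5*s + 2 = (s + 1)^2*(s + 2).
Partial fraction decomposition gives [-5/(s + 1)] + [4/(s + 1)^2] + [3/(s + 2)].
Invert each term: -5/(s + 1) ↔ -5e^(-t); 4/(s + 1)^2 ↔ 4t·e^(-t); 3/(s + 2) ↔ 3e^(-2t).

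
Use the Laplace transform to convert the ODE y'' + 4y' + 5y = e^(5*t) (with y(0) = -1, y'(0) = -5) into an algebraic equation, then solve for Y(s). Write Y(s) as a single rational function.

Take the Laplace transform of both sides.
With L{y''} = s^2 Y - s·y(0) - y'(0) and L{y'} = sY - y(0), with y(0) = -1, y'(0) = -5: the LHS transforms to (s^2 + 4*s + 5)Y - (-s - 9).
The right side is L{e^(5*t)} = 1/(s - 5).
So (s^2 + 4*s + 5)Y = 1/(s - 5) + (-s - 9).
Divide through and combine into a single rational function.

Y(s) = (-s^2 - 4*s + 46)/(s^3 - s^2 - 15*s - 25)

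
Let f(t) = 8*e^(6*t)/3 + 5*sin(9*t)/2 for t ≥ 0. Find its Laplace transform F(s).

F(s) = 45/(2*(s^2 + 81)) + 8/(3*(s - 6))

By linearity of the Laplace transform, transform each term separately.
(8/3)·[L{e^(6t)} = 1/(s - 6)]; (5/2)·[L{sin(9t)} = 9/(s^2 + 81)].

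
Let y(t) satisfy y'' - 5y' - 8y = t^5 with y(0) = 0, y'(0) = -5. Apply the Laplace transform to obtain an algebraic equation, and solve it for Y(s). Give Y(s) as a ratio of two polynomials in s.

Y(s) = (-5*s^6 + 120)/(s^8 - 5*s^7 - 8*s^6)

Take the Laplace transform of both sides.
Using L{y''} = s^2 Y - s·y(0) - y'(0) and L{y'} = sY - y(0), with y(0) = 0, y'(0) = -5, the left side becomes (s^2 - 5*s - 8)Y - (-5).
The right side is L{t^5} = 120/s^6.
So (s^2 - 5*s - 8)Y = 120/s^6 + (-5).
Isolate Y and clear denominators.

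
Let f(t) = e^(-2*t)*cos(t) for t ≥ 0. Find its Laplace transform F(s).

L{cos(t)} = s/(s^2 + 1).
By the first shifting theorem, multiplying by e^(-2t) replaces s with s + 2.

F(s) = (s + 2)/((s + 2)^2 + 1)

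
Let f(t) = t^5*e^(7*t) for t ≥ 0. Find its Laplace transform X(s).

X(s) = 120/(s - 7)^6

L{t^5} = 5!/s^6 = 120/s^6.
By the first shifting theorem, multiplying by e^(7t) replaces s with s - 7.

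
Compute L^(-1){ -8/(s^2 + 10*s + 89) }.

-exp(-5*t)*sin(8*t)

Rewrite the denominator: s^2 + 10*s + 89 = (s + 5)^2 + 64.
The form in (s + 5) signals a first-shifting-theorem factor e^(-5t).
Since L{sin(8t)} = 8/(s^2 + 64), the inverse is e^(-5*t)*sin(8*t), scaled by -1.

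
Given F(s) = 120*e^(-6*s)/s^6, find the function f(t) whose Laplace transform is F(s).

The factor e^(-6s) signals a time shift by c = 6 (second shifting theorem).
L{t^5} = 5!/s^6 = 120/s^6, so L^-1{120/s^6} = t^5.
Hence the inverse is u(t - 6) times that function evaluated at t - 6.

f(t) = Heaviside(t - 6)*((t - 6)^5)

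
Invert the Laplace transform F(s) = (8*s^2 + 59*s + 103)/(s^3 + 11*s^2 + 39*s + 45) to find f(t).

Factor the denominator: s^3 + 11*s^2 + 39*s + 45 = (s + 3)^2*(s + 5).
Partial fraction decomposition gives [6/(s + 3)] + [-1/(s + 3)^2] + [2/(s + 5)].
Invert each term: 6/(s + 3) ↔ 6e^(-3t); -1/(s + 3)^2 ↔ -t·e^(-3t); 2/(s + 5) ↔ 2e^(-5t).

f(t) = -t*exp(-3*t) + 6*exp(-3*t) + 2*exp(-5*t)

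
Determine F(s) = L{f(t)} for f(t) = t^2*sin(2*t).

F(s) = 4*(3*s^2 - 4)/(s^2 + 4)^3

L{sin(2t)} = 2/(s^2 + 4).
Then apply L{t^2·g(t)} = (-1)^2 d^2/ds^2[G(s)] with G(s) = 2/(s^2 + 4):
differentiating 2 times and applying the sign gives 4*(3*s^2 - 4)/(s^2 + 4)^3.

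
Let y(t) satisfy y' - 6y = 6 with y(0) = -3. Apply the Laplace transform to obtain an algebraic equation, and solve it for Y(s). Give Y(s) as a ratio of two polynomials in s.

Y(s) = (-3*s + 6)/(s^2 - 6*s)

Apply the Laplace transform to the equation.
The derivative rules (L{y'} = sY - y(0) = sY - (-3)) turn the left side into (s - 6)Y - (-3).
The right side is L{6} = 6/s.
So (s - 6)Y = 6/s + (-3).
Solve for Y(s) and write it as one ratio of polynomials.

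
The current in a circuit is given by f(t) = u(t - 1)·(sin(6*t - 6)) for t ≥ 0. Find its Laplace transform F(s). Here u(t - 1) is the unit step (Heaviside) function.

F(s) = 6*exp(-s)/(s^2 + 36)

By the second shifting theorem, L{u(t - c)·g(t - c)} = e^(-cs)·G(s) with c = 1 and G(s) = L{g(t)}.
L{sin(6t)} = 6/(s^2 + 36).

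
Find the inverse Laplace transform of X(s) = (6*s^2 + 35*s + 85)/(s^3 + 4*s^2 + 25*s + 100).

3*sin(5*t) + 5*cos(5*t) + exp(-4*t)

Factor the denominator: s^3 + 4*s^2 + 25*s + 100 = (s + 4)*(s^2 + 25).
Partial fraction decomposition gives [1/(s + 4)] + [5*s/(s^2 + 25)] + [15/(s^2 + 25)].
Invert each term: 1/(s + 4) ↔ e^(-4t); 5·s/(s^2 + 25) ↔ 5cos(5t); 3·5/(s^2 + 25) ↔ 3sin(5t).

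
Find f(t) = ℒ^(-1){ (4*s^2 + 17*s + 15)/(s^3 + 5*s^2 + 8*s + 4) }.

f(t) = 3*t*exp(-2*t) + 2*exp(-t) + 2*exp(-2*t)

Factor the denominator: s^3 + 5*s^2 + 8*s + 4 = (s + 1)*(s + 2)^2.
Partial fraction decomposition gives [2/(s + 2)] + [3/(s + 2)^2] + [2/(s + 1)].
Invert each term: 2/(s + 2) ↔ 2e^(-2t); 3/(s + 2)^2 ↔ 3t·e^(-2t); 2/(s + 1) ↔ 2e^(-t).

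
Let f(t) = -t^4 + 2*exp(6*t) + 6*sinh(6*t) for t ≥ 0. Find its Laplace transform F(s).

By linearity of the Laplace transform, transform each term separately.
(-1)·[L{t^4} = 4!/s^5 = 24/s^5]; (6)·[L{sinh(6t)} = 6/(s^2 - 36)]; (2)·[L{e^(6t)} = 1/(s - 6)].

F(s) = 36/(s^2 - 36) + 2/(s - 6) - 24/s^5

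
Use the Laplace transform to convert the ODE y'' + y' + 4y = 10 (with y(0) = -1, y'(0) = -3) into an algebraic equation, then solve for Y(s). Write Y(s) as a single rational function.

Y(s) = (-s^2 - 4*s + 10)/(s^3 + s^2 + 4*s)

Laplace-transform each side.
Using L{y''} = s^2 Y - s·y(0) - y'(0) and L{y'} = sY - y(0), with y(0) = -1, y'(0) = -3, the left side becomes (s^2 + s + 4)Y - (-s - 4).
The right side is L{10} = 10/s.
So (s^2 + s + 4)Y = 10/s + (-s - 4).
Isolate Y and clear denominators.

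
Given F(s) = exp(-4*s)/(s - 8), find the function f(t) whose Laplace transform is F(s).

f(t) = Heaviside(t - 4)*(exp(8*t - 32))

The factor e^(-4s) signals a time shift by c = 4 (second shifting theorem).
L{e^(8t)} = 1/(s - 8), so L^-1{1/(s - 8)} = exp(8*t).
Hence the inverse is u(t - 4) times that function evaluated at t - 4.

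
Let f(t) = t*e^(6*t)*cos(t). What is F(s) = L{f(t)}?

F(s) = (s - 7)*(s - 5)/(s^2 - 12*s + 37)^2

L{cos(t)} = s/(s^2 + 1).
Multiplying by e^(6t) shifts s → s - 6, so L{e^(6*t)*cos(t)} = (s - 6)/((s - 6)^2 + 1).
Then apply L{t·g(t)} = -d/ds[G(s)] with G(s) = (s - 6)/((s - 6)^2 + 1):
differentiating 1 time and applying the sign gives (s - 7)*(s - 5)/(s^2 - 12*s + 37)^2.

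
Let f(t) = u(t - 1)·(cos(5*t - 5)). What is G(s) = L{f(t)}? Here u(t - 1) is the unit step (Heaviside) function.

G(s) = s*exp(-s)/(s^2 + 25)

By the second shifting theorem, L{u(t - c)·g(t - c)} = e^(-cs)·H(s) with c = 1 and H(s) = L{g(t)}.
L{cos(5t)} = s/(s^2 + 25).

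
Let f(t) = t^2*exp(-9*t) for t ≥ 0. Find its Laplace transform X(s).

L{e^(-9t)} = 1/(s + 9).
Then apply L{t^2·g(t)} = (-1)^2 d^2/ds^2[G(s)] with G(s) = 1/(s + 9):
differentiating 2 times and applying the sign gives 2/(s + 9)^3.

X(s) = 2/(s + 9)^3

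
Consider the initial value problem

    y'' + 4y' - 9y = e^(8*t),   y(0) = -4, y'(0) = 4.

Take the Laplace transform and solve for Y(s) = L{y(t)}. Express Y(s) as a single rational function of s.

Y(s) = (-4*s^2 + 20*s + 97)/(s^3 - 4*s^2 - 41*s + 72)

Laplace-transform each side.
Using L{y''} = s^2 Y - s·y(0) - y'(0) and L{y'} = sY - y(0), with y(0) = -4, y'(0) = 4, the left side becomes (s^2 + 4*s - 9)Y - (-4*s - 12).
The right side is L{e^(8*t)} = 1/(s - 8).
So (s^2 + 4*s - 9)Y = 1/(s - 8) + (-4*s - 12).
Isolate Y and clear denominators.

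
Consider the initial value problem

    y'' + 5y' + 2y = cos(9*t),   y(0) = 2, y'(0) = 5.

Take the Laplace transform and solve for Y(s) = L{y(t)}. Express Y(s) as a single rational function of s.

Y(s) = (2*s^3 + 15*s^2 + 163*s + 1215)/(s^4 + 5*s^3 + 83*s^2 + 405*s + 162)

Laplace-transform each side.
Using L{y''} = s^2 Y - s·y(0) - y'(0) and L{y'} = sY - y(0), with y(0) = 2, y'(0) = 5, the left side becomes (s^2 + 5*s + 2)Y - (2*s + 15).
The right side is L{cos(9*t)} = s/(s^2 + 81).
So (s^2 + 5*s + 2)Y = s/(s^2 + 81) + (2*s + 15).
Isolate Y and clear denominators.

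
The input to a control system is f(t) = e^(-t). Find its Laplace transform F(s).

L{1} = 1/s.
By the first shifting theorem, multiplying by e^(-t) replaces s with s + 1.

F(s) = 1/(s + 1)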